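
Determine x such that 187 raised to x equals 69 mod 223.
220

Baby-step giant-step with step n = ⌈√223⌉ = 15.
Baby steps 187^j mod 223 (j:value) for j=0..14: 0:1, 1:187, 2:181, 3:174, 4:203, 5:51, 6:171, 7:88, 8:177, 9:95, 10:148, 11:24, 12:28, 13:107, 14:162.
Giant-step multiplier: 187^(-15) ≡ 187^(222-15) = 187^207 ≡ 59 (mod 223).
Giant steps γ_i = 69·59^i mod 223: γ_0=69, γ_1=57, γ_2=18, γ_3=170, γ_4=218, γ_5=151, γ_6=212, γ_7=20, γ_8=65, γ_9=44, γ_10=143, γ_11=186, γ_12=47, γ_13=97, γ_14=148 (in table at j=10).
x = i·n + j = 14·15 + 10 = 220.
Check: 187^220 ≡ 69 (mod 223).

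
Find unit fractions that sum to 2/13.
1/7 + 1/91

Greedy algorithm:
2/13: ceiling(13/2) = 7, use 1/7
1/91: ceiling(91/1) = 91, use 1/91
Result: 2/13 = 1/7 + 1/91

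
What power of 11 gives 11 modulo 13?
1

Baby-step giant-step with step n = ⌈√13⌉ = 4.
Baby steps 11^j mod 13 (j:value) for j=0..3: 0:1, 1:11, 2:4, 3:5.
h = 11 is already in the table at j=1, so x = 1.
Check: 11^1 ≡ 11 (mod 13).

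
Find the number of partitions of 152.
49686288421

p(n) counts ways to write n as a sum of positive integers (order ignored).
Euler's pentagonal recurrence: p(k) = p(k-1) + p(k-2) - p(k-5) - p(k-7) + p(k-12) + p(k-15) - ... (offsets j(3j∓1)/2, signs ++--, p(0)=1, p(<0)=0).
DP table for k = 0..151: p(0)=1, p(1)=1, p(2)=2, p(3)=3, p(4)=5, p(5)=7, p(6)=11, p(7)=15, p(8)=22, p(9)=30, p(10)=42, p(11)=56, p(12)=77, p(13)=101, p(14)=135, p(15)=176, p(16)=231, p(17)=297, p(18)=385, p(19)=490, p(20)=627, p(21)=792, p(22)=1002, p(23)=1255, p(24)=1575, p(25)=1958, p(26)=2436, p(27)=3010, p(28)=3718, p(29)=4565, p(30)=5604, p(31)=6842, p(32)=8349, p(33)=10143, p(34)=12310, p(35)=14883, p(36)=17977, p(37)=21637, p(38)=26015, p(39)=31185, p(40)=37338, p(41)=44583, p(42)=53174, p(43)=63261, p(44)=75175, p(45)=89134, p(46)=105558, p(47)=124754, p(48)=147273, p(49)=173525, p(50)=204226, p(51)=239943, p(52)=281589, p(53)=329931, p(54)=386155, p(55)=451276, p(56)=526823, p(57)=614154, p(58)=715220, p(59)=831820, p(60)=966467, p(61)=1121505, p(62)=1300156, p(63)=1505499, p(64)=1741630, p(65)=2012558, p(66)=2323520, p(67)=2679689, p(68)=3087735, p(69)=3554345, p(70)=4087968, p(71)=4697205, p(72)=5392783, p(73)=6185689, p(74)=7089500, p(75)=8118264, p(76)=9289091, p(77)=10619863, p(78)=12132164, p(79)=13848650, p(80)=15796476, p(81)=18004327, p(82)=20506255, p(83)=23338469, p(84)=26543660, p(85)=30167357, p(86)=34262962, p(87)=38887673, p(88)=44108109, p(89)=49995925, p(90)=56634173, p(91)=64112359, p(92)=72533807, p(93)=82010177, p(94)=92669720, p(95)=104651419, p(96)=118114304, p(97)=133230930, p(98)=150198136, p(99)=169229875, p(100)=190569292, p(101)=214481126, p(102)=241265379, p(103)=271248950, p(104)=304801365, p(105)=342325709, p(106)=384276336, p(107)=431149389, p(108)=483502844, p(109)=541946240, p(110)=607163746, p(111)=679903203, p(112)=761002156, p(113)=851376628, p(114)=952050665, p(115)=1064144451, p(116)=1188908248, p(117)=1327710076, p(118)=1482074143, p(119)=1653668665, p(120)=1844349560, p(121)=2056148051, p(122)=2291320912, p(123)=2552338241, p(124)=2841940500, p(125)=3163127352, p(126)=3519222692, p(127)=3913864295, p(128)=4351078600, p(129)=4835271870, p(130)=5371315400, p(131)=5964539504, p(132)=6620830889, p(133)=7346629512, p(134)=8149040695, p(135)=9035836076, p(136)=10015581680, p(137)=11097645016, p(138)=12292341831, p(139)=13610949895, p(140)=15065878135, p(141)=16670689208, p(142)=18440293320, p(143)=20390982757, p(144)=22540654445, p(145)=24908858009, p(146)=27517052599, p(147)=30388671978, p(148)=33549419497, p(149)=37027355200, p(150)=40853235313, p(151)=45060624582.
Final step: p(152) = p(151) + p(150) - p(147) - p(145) + p(140) + p(137) - p(130) - p(126) + p(117) + p(112) - p(101) - p(95) + p(82) + p(75) - p(60) - p(52) + p(35) + p(26) - p(7)
= 45060624582 + 40853235313 - 30388671978 - 24908858009 + 15065878135 + 11097645016 - 5371315400 - 3519222692 + 1327710076 + 761002156 - 214481126 - 104651419 + 20506255 + 8118264 - 966467 - 281589 + 14883 + 2436 - 15
= 49686288421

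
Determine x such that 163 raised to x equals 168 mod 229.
138

Baby-step giant-step with step n = ⌈√229⌉ = 16.
Baby steps 163^j mod 229 (j:value) for j=0..15: 0:1, 1:163, 2:5, 3:128, 4:25, 5:182, 6:125, 7:223, 8:167, 9:199, 10:148, 11:79, 12:53, 13:166, 14:36, 15:143.
Giant-step multiplier: 163^(-16) ≡ 163^(228-16) = 163^212 ≡ 14 (mod 229).
Giant steps γ_i = 168·14^i mod 229: γ_0=168, γ_1=62, γ_2=181, γ_3=15, γ_4=210, γ_5=192, γ_6=169, γ_7=76, γ_8=148 (in table at j=10).
x = i·n + j = 8·16 + 10 = 138.
Check: 163^138 ≡ 168 (mod 229).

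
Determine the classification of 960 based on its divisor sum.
abundant

Proper divisors of 960: sum = 1 + 2 + 3 + 4 + 5 + 6 + 8 + 10 + ... + 192 + 240 + 320 + 480 (27 divisors) = 2088
Since 2088 > 960, 960 is abundant.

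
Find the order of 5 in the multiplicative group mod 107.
106

107 is prime, so ord(5) divides φ(107) = 106.
Divisors of 106: 1, 2, 53, 106.
Repeated squaring: 5^1 ≡ 5, 5^2 ≡ 25, 5^4 ≡ 90, 5^8 ≡ 75, 5^16 ≡ 61, 5^32 ≡ 83, 5^64 ≡ 41 (mod 107).
Test 5^d mod 107 for each divisor d in increasing order:
5^1 ≡ 5
5^2 ≡ 25
5^53 = 5^32·5^16·5^4·5^1 ≡ 106
5^106 = 5^64·5^32·5^8·5^2 ≡ 1  ← first divisor giving 1
The order is 106.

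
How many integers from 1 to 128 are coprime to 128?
64

128 = 2^7
φ(n) = n × ∏(1 - 1/p) for each prime p dividing n
φ(128) = 128 × (1 - 1/2) = 64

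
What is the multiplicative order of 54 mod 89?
88

89 is prime, so ord(54) divides φ(89) = 88.
Divisors of 88: 1, 2, 4, 8, 11, 22, 44, 88.
Repeated squaring: 54^1 ≡ 54, 54^2 ≡ 68, 54^4 ≡ 85, 54^8 ≡ 16, 54^16 ≡ 78, 54^32 ≡ 32, 54^64 ≡ 45 (mod 89).
Test 54^d mod 89 for each divisor d in increasing order:
54^1 ≡ 54
54^2 ≡ 68
54^4 ≡ 85
54^8 ≡ 16
54^11 = 54^8·54^2·54^1 ≡ 12
54^22 = 54^16·54^4·54^2 ≡ 55
54^44 = 54^32·54^8·54^4 ≡ 88
54^88 = 54^64·54^16·54^8 ≡ 1  ← first divisor giving 1
The order is 88.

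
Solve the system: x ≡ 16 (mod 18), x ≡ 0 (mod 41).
574

Using Chinese Remainder Theorem:
M = 18 × 41 = 738
M1 = 41, M2 = 18
y1 = 41^(-1) mod 18 = 11
y2 = 18^(-1) mod 41 = 16
x = (16×41×11 + 0×18×16) mod 738 = 574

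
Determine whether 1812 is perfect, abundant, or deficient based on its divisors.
abundant

Proper divisors of 1812: sum = 1 + 2 + 3 + 4 + 6 + 12 + 151 + 302 + 453 + 604 + 906 = 2444
Since 2444 > 1812, 1812 is abundant.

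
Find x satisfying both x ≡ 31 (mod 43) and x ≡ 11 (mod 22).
891

Using Chinese Remainder Theorem:
M = 43 × 22 = 946
M1 = 22, M2 = 43
y1 = 22^(-1) mod 43 = 2
y2 = 43^(-1) mod 22 = 21
x = (31×22×2 + 11×43×21) mod 946 = 891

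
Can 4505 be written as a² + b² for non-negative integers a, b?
4² + 67² (a=4, b=67)

Factorization: 4505 = 5 × 17 × 53
By Fermat: n is sum of two squares iff every prime p ≡ 3 (mod 4) appears to even power.
All primes ≡ 3 (mod 4) appear to even power.
Search a = 0, 1, 2, … for 4505 - a² a perfect square: first hit at a = 4: 4505 - 16 = 4489 = 67².
4505 = 4² + 67² = 16 + 4489 ✓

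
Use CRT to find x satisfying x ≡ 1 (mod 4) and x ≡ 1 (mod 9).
1

Using Chinese Remainder Theorem:
M = 4 × 9 = 36
M1 = 9, M2 = 4
y1 = 9^(-1) mod 4 = 1
y2 = 4^(-1) mod 9 = 7
x = (1×9×1 + 1×4×7) mod 36 = 1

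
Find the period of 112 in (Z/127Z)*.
126

127 is prime, so ord(112) divides φ(127) = 126.
Divisors of 126: 1, 2, 3, 6, 7, 9, 14, 18, 21, 42, 63, 126.
Repeated squaring: 112^1 ≡ 112, 112^2 ≡ 98, 112^4 ≡ 79, 112^8 ≡ 18, 112^16 ≡ 70, 112^32 ≡ 74, 112^64 ≡ 15 (mod 127).
Test 112^d mod 127 for each divisor d in increasing order:
112^1 ≡ 112
112^2 ≡ 98
112^3 = 112^2·112^1 ≡ 54
112^6 = 112^4·112^2 ≡ 122
112^7 = 112^4·112^2·112^1 ≡ 75
112^9 = 112^8·112^1 ≡ 111
112^14 = 112^8·112^4·112^2 ≡ 37
112^18 = 112^16·112^2 ≡ 2
112^21 = 112^16·112^4·112^1 ≡ 108
112^42 = 112^32·112^8·112^2 ≡ 107
112^63 = 112^32·112^16·112^8·112^4·112^2·112^1 ≡ 126
112^126 = 112^64·112^32·112^16·112^8·112^4·112^2 ≡ 1  ← first divisor giving 1
The order is 126.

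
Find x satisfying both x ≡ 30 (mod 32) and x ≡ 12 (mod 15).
222

Using Chinese Remainder Theorem:
M = 32 × 15 = 480
M1 = 15, M2 = 32
y1 = 15^(-1) mod 32 = 15
y2 = 32^(-1) mod 15 = 8
x = (30×15×15 + 12×32×8) mod 480 = 222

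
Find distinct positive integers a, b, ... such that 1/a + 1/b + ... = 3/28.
1/10 + 1/140

Greedy algorithm:
3/28: ceiling(28/3) = 10, use 1/10
1/140: ceiling(140/1) = 140, use 1/140
Result: 3/28 = 1/10 + 1/140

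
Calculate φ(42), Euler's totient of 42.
12

42 = 2 × 3 × 7
φ(n) = n × ∏(1 - 1/p) for each prime p dividing n
φ(42) = 42 × (1 - 1/2) × (1 - 1/3) × (1 - 1/7) = 12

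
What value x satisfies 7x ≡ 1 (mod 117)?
67

gcd(7, 117) = 1, so the inverse exists.
Extended Euclidean algorithm on (117, 7):
117 = 16 × 7 + 5  ⟹  5 = (1)·117 + (-16)·7
7 = 1 × 5 + 2  ⟹  2 = (-1)·117 + (17)·7
5 = 2 × 2 + 1  ⟹  1 = (3)·117 + (-50)·7
So (-50)·7 ≡ 1 (mod 117), i.e. 7^(-1) ≡ -50 ≡ 67 (mod 117).
Check: 7 × 67 = 469 ≡ 1 (mod 117)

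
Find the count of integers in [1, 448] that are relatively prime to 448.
192

448 = 2^6 × 7
φ(n) = n × ∏(1 - 1/p) for each prime p dividing n
φ(448) = 448 × (1 - 1/2) × (1 - 1/7) = 192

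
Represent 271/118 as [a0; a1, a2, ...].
[2; 3, 2, 1, 2, 4]

Euclidean algorithm steps:
271 = 2 × 118 + 35
118 = 3 × 35 + 13
35 = 2 × 13 + 9
13 = 1 × 9 + 4
9 = 2 × 4 + 1
4 = 4 × 1 + 0
Continued fraction: [2; 3, 2, 1, 2, 4]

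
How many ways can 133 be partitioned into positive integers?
7346629512

p(n) counts ways to write n as a sum of positive integers (order ignored).
Euler's pentagonal recurrence: p(k) = p(k-1) + p(k-2) - p(k-5) - p(k-7) + p(k-12) + p(k-15) - ... (offsets j(3j∓1)/2, signs ++--, p(0)=1, p(<0)=0).
DP table for k = 0..132: p(0)=1, p(1)=1, p(2)=2, p(3)=3, p(4)=5, p(5)=7, p(6)=11, p(7)=15, p(8)=22, p(9)=30, p(10)=42, p(11)=56, p(12)=77, p(13)=101, p(14)=135, p(15)=176, p(16)=231, p(17)=297, p(18)=385, p(19)=490, p(20)=627, p(21)=792, p(22)=1002, p(23)=1255, p(24)=1575, p(25)=1958, p(26)=2436, p(27)=3010, p(28)=3718, p(29)=4565, p(30)=5604, p(31)=6842, p(32)=8349, p(33)=10143, p(34)=12310, p(35)=14883, p(36)=17977, p(37)=21637, p(38)=26015, p(39)=31185, p(40)=37338, p(41)=44583, p(42)=53174, p(43)=63261, p(44)=75175, p(45)=89134, p(46)=105558, p(47)=124754, p(48)=147273, p(49)=173525, p(50)=204226, p(51)=239943, p(52)=281589, p(53)=329931, p(54)=386155, p(55)=451276, p(56)=526823, p(57)=614154, p(58)=715220, p(59)=831820, p(60)=966467, p(61)=1121505, p(62)=1300156, p(63)=1505499, p(64)=1741630, p(65)=2012558, p(66)=2323520, p(67)=2679689, p(68)=3087735, p(69)=3554345, p(70)=4087968, p(71)=4697205, p(72)=5392783, p(73)=6185689, p(74)=7089500, p(75)=8118264, p(76)=9289091, p(77)=10619863, p(78)=12132164, p(79)=13848650, p(80)=15796476, p(81)=18004327, p(82)=20506255, p(83)=23338469, p(84)=26543660, p(85)=30167357, p(86)=34262962, p(87)=38887673, p(88)=44108109, p(89)=49995925, p(90)=56634173, p(91)=64112359, p(92)=72533807, p(93)=82010177, p(94)=92669720, p(95)=104651419, p(96)=118114304, p(97)=133230930, p(98)=150198136, p(99)=169229875, p(100)=190569292, p(101)=214481126, p(102)=241265379, p(103)=271248950, p(104)=304801365, p(105)=342325709, p(106)=384276336, p(107)=431149389, p(108)=483502844, p(109)=541946240, p(110)=607163746, p(111)=679903203, p(112)=761002156, p(113)=851376628, p(114)=952050665, p(115)=1064144451, p(116)=1188908248, p(117)=1327710076, p(118)=1482074143, p(119)=1653668665, p(120)=1844349560, p(121)=2056148051, p(122)=2291320912, p(123)=2552338241, p(124)=2841940500, p(125)=3163127352, p(126)=3519222692, p(127)=3913864295, p(128)=4351078600, p(129)=4835271870, p(130)=5371315400, p(131)=5964539504, p(132)=6620830889.
Final step: p(133) = p(132) + p(131) - p(128) - p(126) + p(121) + p(118) - p(111) - p(107) + p(98) + p(93) - p(82) - p(76) + p(63) + p(56) - p(41) - p(33) + p(16) + p(7)
= 6620830889 + 5964539504 - 4351078600 - 3519222692 + 2056148051 + 1482074143 - 679903203 - 431149389 + 150198136 + 82010177 - 20506255 - 9289091 + 1505499 + 526823 - 44583 - 10143 + 231 + 15
= 7346629512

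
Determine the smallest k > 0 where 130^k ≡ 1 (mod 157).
13

157 is prime, so ord(130) divides φ(157) = 156.
Divisors of 156: 1, 2, 3, 4, 6, 12, 13, 26, 39, 52, 78, 156.
Repeated squaring: 130^1 ≡ 130, 130^2 ≡ 101, 130^4 ≡ 153, 130^8 ≡ 16, 130^16 ≡ 99, 130^32 ≡ 67, 130^64 ≡ 93, 130^128 ≡ 14 (mod 157).
Test 130^d mod 157 for each divisor d in increasing order:
130^1 ≡ 130
130^2 ≡ 101
130^3 = 130^2·130^1 ≡ 99
130^4 ≡ 153
130^6 = 130^4·130^2 ≡ 67
130^12 = 130^8·130^4 ≡ 93
130^13 = 130^8·130^4·130^1 ≡ 1  ← first divisor giving 1
The order is 13.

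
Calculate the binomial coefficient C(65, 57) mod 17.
11

Using Lucas' theorem:
Write n=65 and k=57 in base 17:
n in base 17: [3, 14]
k in base 17: [3, 6]
C(65,57) mod 17 = ∏ C(n_i, k_i) mod 17
Digit binomials (mod 17): C(3,3) = 1; C(14,6) = 3003 ≡ 11
Product: 1 × 11 = 11 ≡ 11 (mod 17)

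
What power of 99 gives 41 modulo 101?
95

Baby-step giant-step with step n = ⌈√101⌉ = 11.
Baby steps 99^j mod 101 (j:value) for j=0..10: 0:1, 1:99, 2:4, 3:93, 4:16, 5:69, 6:64, 7:74, 8:54, 9:94, 10:14.
Giant-step multiplier: 99^(-11) ≡ 99^(100-11) = 99^89 ≡ 18 (mod 101).
Giant steps γ_i = 41·18^i mod 101: γ_0=41, γ_1=31, γ_2=53, γ_3=45, γ_4=2, γ_5=36, γ_6=42, γ_7=49, γ_8=74 (in table at j=7).
x = i·n + j = 8·11 + 7 = 95.
Check: 99^95 ≡ 41 (mod 101).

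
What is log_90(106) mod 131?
107

Baby-step giant-step with step n = ⌈√131⌉ = 12.
Baby steps 90^j mod 131 (j:value) for j=0..11: 0:1, 1:90, 2:109, 3:116, 4:91, 5:68, 6:94, 7:76, 8:28, 9:31, 10:39, 11:104.
Giant-step multiplier: 90^(-12) ≡ 90^(130-12) = 90^118 ≡ 20 (mod 131).
Giant steps γ_i = 106·20^i mod 131: γ_0=106, γ_1=24, γ_2=87, γ_3=37, γ_4=85, γ_5=128, γ_6=71, γ_7=110, γ_8=104 (in table at j=11).
x = i·n + j = 8·12 + 11 = 107.
Check: 90^107 ≡ 106 (mod 131).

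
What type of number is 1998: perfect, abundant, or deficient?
abundant

Proper divisors of 1998: sum = 1 + 2 + 3 + 6 + 9 + 18 + 27 + 37 + 54 + 74 + 111 + 222 + 333 + 666 + 999 = 2562
Since 2562 > 1998, 1998 is abundant.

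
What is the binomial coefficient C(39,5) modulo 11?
6

Using Lucas' theorem:
Write n=39 and k=5 in base 11:
n in base 11: [3, 6]
k in base 11: [0, 5]
C(39,5) mod 11 = ∏ C(n_i, k_i) mod 11
Digit binomials (mod 11): C(3,0) = 1; C(6,5) = 6
Product: 1 × 6 = 6 ≡ 6 (mod 11)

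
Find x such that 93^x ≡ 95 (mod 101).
40

Baby-step giant-step with step n = ⌈√101⌉ = 11.
Baby steps 93^j mod 101 (j:value) for j=0..10: 0:1, 1:93, 2:64, 3:94, 4:56, 5:57, 6:49, 7:12, 8:5, 9:61, 10:17.
Giant-step multiplier: 93^(-11) ≡ 93^(100-11) = 93^89 ≡ 75 (mod 101).
Giant steps γ_i = 95·75^i mod 101: γ_0=95, γ_1=55, γ_2=85, γ_3=12 (in table at j=7).
x = i·n + j = 3·11 + 7 = 40.
Check: 93^40 ≡ 95 (mod 101).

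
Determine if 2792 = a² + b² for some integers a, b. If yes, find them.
26² + 46² (a=26, b=46)

Factorization: 2792 = 2^3 × 349
By Fermat: n is sum of two squares iff every prime p ≡ 3 (mod 4) appears to even power.
All primes ≡ 3 (mod 4) appear to even power.
Search a = 0, 1, 2, … for 2792 - a² a perfect square: first hit at a = 26: 2792 - 676 = 2116 = 46².
2792 = 26² + 46² = 676 + 2116 ✓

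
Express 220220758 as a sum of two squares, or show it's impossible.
Not possible

Factorization: 220220758 = 2 × 41 × 139^3
By Fermat: n is sum of two squares iff every prime p ≡ 3 (mod 4) appears to even power.
Prime(s) ≡ 3 (mod 4) with odd exponent: [(139, 3)]
Therefore 220220758 cannot be expressed as a² + b².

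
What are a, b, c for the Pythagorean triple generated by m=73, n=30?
(4429, 4380, 6229)

Euclid's formula: a = m² - n², b = 2mn, c = m² + n²
m = 73, n = 30
a = 73² - 30² = 5329 - 900 = 4429
b = 2 × 73 × 30 = 4380
c = 73² + 30² = 5329 + 900 = 6229
Verification: 4429² + 4380² = 19616041 + 19184400 = 38800441 = 6229² ✓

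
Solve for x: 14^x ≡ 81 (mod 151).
102

Baby-step giant-step with step n = ⌈√151⌉ = 13.
Baby steps 14^j mod 151 (j:value) for j=0..12: 0:1, 1:14, 2:45, 3:26, 4:62, 5:113, 6:72, 7:102, 8:69, 9:60, 10:85, 11:133, 12:50.
Giant-step multiplier: 14^(-13) ≡ 14^(150-13) = 14^137 ≡ 140 (mod 151).
Giant steps γ_i = 81·140^i mod 151: γ_0=81, γ_1=15, γ_2=137, γ_3=3, γ_4=118, γ_5=61, γ_6=84, γ_7=133 (in table at j=11).
x = i·n + j = 7·13 + 11 = 102.
Check: 14^102 ≡ 81 (mod 151).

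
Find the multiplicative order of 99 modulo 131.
13

131 is prime, so ord(99) divides φ(131) = 130.
Divisors of 130: 1, 2, 5, 10, 13, 26, 65, 130.
Repeated squaring: 99^1 ≡ 99, 99^2 ≡ 107, 99^4 ≡ 52, 99^8 ≡ 84, 99^16 ≡ 113, 99^32 ≡ 62, 99^64 ≡ 45, 99^128 ≡ 60 (mod 131).
Test 99^d mod 131 for each divisor d in increasing order:
99^1 ≡ 99
99^2 ≡ 107
99^5 = 99^4·99^1 ≡ 39
99^10 = 99^8·99^2 ≡ 80
99^13 = 99^8·99^4·99^1 ≡ 1  ← first divisor giving 1
The order is 13.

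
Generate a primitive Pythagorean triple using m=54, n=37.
(1547, 3996, 4285)

Euclid's formula: a = m² - n², b = 2mn, c = m² + n²
m = 54, n = 37
a = 54² - 37² = 2916 - 1369 = 1547
b = 2 × 54 × 37 = 3996
c = 54² + 37² = 2916 + 1369 = 4285
Verification: 1547² + 3996² = 2393209 + 15968016 = 18361225 = 4285² ✓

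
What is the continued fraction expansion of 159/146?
[1; 11, 4, 3]

Euclidean algorithm steps:
159 = 1 × 146 + 13
146 = 11 × 13 + 3
13 = 4 × 3 + 1
3 = 3 × 1 + 0
Continued fraction: [1; 11, 4, 3]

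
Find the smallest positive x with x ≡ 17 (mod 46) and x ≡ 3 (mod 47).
661

Using Chinese Remainder Theorem:
M = 46 × 47 = 2162
M1 = 47, M2 = 46
y1 = 47^(-1) mod 46 = 1
y2 = 46^(-1) mod 47 = 46
x = (17×47×1 + 3×46×46) mod 2162 = 661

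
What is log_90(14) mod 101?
70

Baby-step giant-step with step n = ⌈√101⌉ = 11.
Baby steps 90^j mod 101 (j:value) for j=0..10: 0:1, 1:90, 2:20, 3:83, 4:97, 5:44, 6:21, 7:72, 8:16, 9:26, 10:17.
Giant-step multiplier: 90^(-11) ≡ 90^(100-11) = 90^89 ≡ 27 (mod 101).
Giant steps γ_i = 14·27^i mod 101: γ_0=14, γ_1=75, γ_2=5, γ_3=34, γ_4=9, γ_5=41, γ_6=97 (in table at j=4).
x = i·n + j = 6·11 + 4 = 70.
Check: 90^70 ≡ 14 (mod 101).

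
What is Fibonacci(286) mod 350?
223

Matrix identity: Q^n = [[F_(n+1), F_n], [F_n, F_(n-1)]] with Q = [[1,1],[1,0]].
n = 286 = 100011110₂. Square-and-multiply, entries mod 350:
Q^1 = [[1,1],[1,0]]
Q^2 = (Q^1)² = [[2,1],[1,1]]
Q^4 = (Q^2)² = [[5,3],[3,2]]
Q^8 = (Q^4)² = [[34,21],[21,13]]
Q^17 = (Q^8)²·Q = [[134,197],[197,287]]
Q^35 = (Q^17)²·Q = [[52,65],[65,337]]
Q^71 = (Q^35)²·Q = [[14,279],[279,85]]
Q^143 = (Q^71)²·Q = [[308,337],[337,321]]
Q^286 = (Q^143)² = [[183,223],[223,310]]
F_286 mod 350 = Q^286[0][1] = 223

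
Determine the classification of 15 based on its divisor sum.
deficient

Proper divisors of 15: sum = 1 + 3 + 5 = 9
Since 9 < 15, 15 is deficient.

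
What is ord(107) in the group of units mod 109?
36

109 is prime, so ord(107) divides φ(109) = 108.
Divisors of 108: 1, 2, 3, 4, 6, 9, 12, 18, 27, 36, 54, 108.
Repeated squaring: 107^1 ≡ 107, 107^2 ≡ 4, 107^4 ≡ 16, 107^8 ≡ 38, 107^16 ≡ 27, 107^32 ≡ 75, 107^64 ≡ 66 (mod 109).
Test 107^d mod 109 for each divisor d in increasing order:
107^1 ≡ 107
107^2 ≡ 4
107^3 = 107^2·107^1 ≡ 101
107^4 ≡ 16
107^6 = 107^4·107^2 ≡ 64
107^9 = 107^8·107^1 ≡ 33
107^12 = 107^8·107^4 ≡ 63
107^18 = 107^16·107^2 ≡ 108
107^27 = 107^16·107^8·107^2·107^1 ≡ 76
107^36 = 107^32·107^4 ≡ 1  ← first divisor giving 1
The order is 36.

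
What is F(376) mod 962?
885

Matrix identity: Q^n = [[F_(n+1), F_n], [F_n, F_(n-1)]] with Q = [[1,1],[1,0]].
n = 376 = 101111000₂. Square-and-multiply, entries mod 962:
Q^1 = [[1,1],[1,0]]
Q^2 = (Q^1)² = [[2,1],[1,1]]
Q^5 = (Q^2)²·Q = [[8,5],[5,3]]
Q^11 = (Q^5)²·Q = [[144,89],[89,55]]
Q^23 = (Q^11)²·Q = [[192,759],[759,395]]
Q^47 = (Q^23)²·Q = [[278,151],[151,127]]
Q^94 = (Q^47)² = [[37,549],[549,450]]
Q^188 = (Q^94)² = [[702,889],[889,775]]
Q^376 = (Q^188)² = [[779,885],[885,856]]
F_376 mod 962 = Q^376[0][1] = 885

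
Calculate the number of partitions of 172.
330495499613

p(n) counts ways to write n as a sum of positive integers (order ignored).
Euler's pentagonal recurrence: p(k) = p(k-1) + p(k-2) - p(k-5) - p(k-7) + p(k-12) + p(k-15) - ... (offsets j(3j∓1)/2, signs ++--, p(0)=1, p(<0)=0).
DP table for k = 0..171: p(0)=1, p(1)=1, p(2)=2, p(3)=3, p(4)=5, p(5)=7, p(6)=11, p(7)=15, p(8)=22, p(9)=30, p(10)=42, p(11)=56, p(12)=77, p(13)=101, p(14)=135, p(15)=176, p(16)=231, p(17)=297, p(18)=385, p(19)=490, p(20)=627, p(21)=792, p(22)=1002, p(23)=1255, p(24)=1575, p(25)=1958, p(26)=2436, p(27)=3010, p(28)=3718, p(29)=4565, p(30)=5604, p(31)=6842, p(32)=8349, p(33)=10143, p(34)=12310, p(35)=14883, p(36)=17977, p(37)=21637, p(38)=26015, p(39)=31185, p(40)=37338, p(41)=44583, p(42)=53174, p(43)=63261, p(44)=75175, p(45)=89134, p(46)=105558, p(47)=124754, p(48)=147273, p(49)=173525, p(50)=204226, p(51)=239943, p(52)=281589, p(53)=329931, p(54)=386155, p(55)=451276, p(56)=526823, p(57)=614154, p(58)=715220, p(59)=831820, p(60)=966467, p(61)=1121505, p(62)=1300156, p(63)=1505499, p(64)=1741630, p(65)=2012558, p(66)=2323520, p(67)=2679689, p(68)=3087735, p(69)=3554345, p(70)=4087968, p(71)=4697205, p(72)=5392783, p(73)=6185689, p(74)=7089500, p(75)=8118264, p(76)=9289091, p(77)=10619863, p(78)=12132164, p(79)=13848650, p(80)=15796476, p(81)=18004327, p(82)=20506255, p(83)=23338469, p(84)=26543660, p(85)=30167357, p(86)=34262962, p(87)=38887673, p(88)=44108109, p(89)=49995925, p(90)=56634173, p(91)=64112359, p(92)=72533807, p(93)=82010177, p(94)=92669720, p(95)=104651419, p(96)=118114304, p(97)=133230930, p(98)=150198136, p(99)=169229875, p(100)=190569292, p(101)=214481126, p(102)=241265379, p(103)=271248950, p(104)=304801365, p(105)=342325709, p(106)=384276336, p(107)=431149389, p(108)=483502844, p(109)=541946240, p(110)=607163746, p(111)=679903203, p(112)=761002156, p(113)=851376628, p(114)=952050665, p(115)=1064144451, p(116)=1188908248, p(117)=1327710076, p(118)=1482074143, p(119)=1653668665, p(120)=1844349560, p(121)=2056148051, p(122)=2291320912, p(123)=2552338241, p(124)=2841940500, p(125)=3163127352, p(126)=3519222692, p(127)=3913864295, p(128)=4351078600, p(129)=4835271870, p(130)=5371315400, p(131)=5964539504, p(132)=6620830889, p(133)=7346629512, p(134)=8149040695, p(135)=9035836076, p(136)=10015581680, p(137)=11097645016, p(138)=12292341831, p(139)=13610949895, p(140)=15065878135, p(141)=16670689208, p(142)=18440293320, p(143)=20390982757, p(144)=22540654445, p(145)=24908858009, p(146)=27517052599, p(147)=30388671978, p(148)=33549419497, p(149)=37027355200, p(150)=40853235313, p(151)=45060624582, p(152)=49686288421, p(153)=54770336324, p(154)=60356673280, p(155)=66493182097, p(156)=73232243759, p(157)=80630964769, p(158)=88751778802, p(159)=97662728555, p(160)=107438159466, p(161)=118159068427, p(162)=129913904637, p(163)=142798995930, p(164)=156919475295, p(165)=172389800255, p(166)=189334822579, p(167)=207890420102, p(168)=228204732751, p(169)=250438925115, p(170)=274768617130, p(171)=301384802048.
Final step: p(172) = p(171) + p(170) - p(167) - p(165) + p(160) + p(157) - p(150) - p(146) + p(137) + p(132) - p(121) - p(115) + p(102) + p(95) - p(80) - p(72) + p(55) + p(46) - p(27) - p(17)
= 301384802048 + 274768617130 - 207890420102 - 172389800255 + 107438159466 + 80630964769 - 40853235313 - 27517052599 + 11097645016 + 6620830889 - 2056148051 - 1064144451 + 241265379 + 104651419 - 15796476 - 5392783 + 451276 + 105558 - 3010 - 297
= 330495499613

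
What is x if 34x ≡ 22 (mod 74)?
x ≡ 5 (mod 37)

gcd(34, 74) = 2, which divides 22, so solutions exist.
Divide through by 2: 17x ≡ 11 (mod 37).
Find 17^(-1) mod 37 by the extended Euclidean algorithm:
37 = 2 × 17 + 3  ⟹  3 = (1)·37 + (-2)·17
17 = 5 × 3 + 2  ⟹  2 = (-5)·37 + (11)·17
3 = 1 × 2 + 1  ⟹  1 = (6)·37 + (-13)·17
So (-13)·17 ≡ 1 (mod 37), i.e. 17^(-1) ≡ -13 ≡ 24 (mod 37).
x ≡ 24 × 11 = 264 ≡ 5 (mod 37).
Check: 34 × 5 = 170 ≡ 22 (mod 74).
x ≡ 5 (mod 37), giving 2 solutions mod 74.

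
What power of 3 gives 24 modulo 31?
13

Baby-step giant-step with step n = ⌈√31⌉ = 6.
Baby steps 3^j mod 31 (j:value) for j=0..5: 0:1, 1:3, 2:9, 3:27, 4:19, 5:26.
Giant-step multiplier: 3^(-6) ≡ 3^(30-6) = 3^24 ≡ 2 (mod 31).
Giant steps γ_i = 24·2^i mod 31: γ_0=24, γ_1=17, γ_2=3 (in table at j=1).
x = i·n + j = 2·6 + 1 = 13.
Check: 3^13 ≡ 24 (mod 31).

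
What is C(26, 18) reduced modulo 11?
0

Using Lucas' theorem:
Write n=26 and k=18 in base 11:
n in base 11: [2, 4]
k in base 11: [1, 7]
C(26,18) mod 11 = ∏ C(n_i, k_i) mod 11
Digit binomials (mod 11): C(2,1) = 2; C(4,7) = 0 (k_i > n_i)
Product: 2 × 0 = 0 ≡ 0 (mod 11)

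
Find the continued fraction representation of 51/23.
[2; 4, 1, 1, 2]

Euclidean algorithm steps:
51 = 2 × 23 + 5
23 = 4 × 5 + 3
5 = 1 × 3 + 2
3 = 1 × 2 + 1
2 = 2 × 1 + 0
Continued fraction: [2; 4, 1, 1, 2]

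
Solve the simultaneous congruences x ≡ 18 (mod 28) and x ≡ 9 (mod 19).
522

Using Chinese Remainder Theorem:
M = 28 × 19 = 532
M1 = 19, M2 = 28
y1 = 19^(-1) mod 28 = 3
y2 = 28^(-1) mod 19 = 17
x = (18×19×3 + 9×28×17) mod 532 = 522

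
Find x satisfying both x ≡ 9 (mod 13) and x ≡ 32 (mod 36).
464

Using Chinese Remainder Theorem:
M = 13 × 36 = 468
M1 = 36, M2 = 13
y1 = 36^(-1) mod 13 = 4
y2 = 13^(-1) mod 36 = 25
x = (9×36×4 + 32×13×25) mod 468 = 464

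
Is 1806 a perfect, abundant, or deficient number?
abundant

Proper divisors of 1806: sum = 1 + 2 + 3 + 6 + 7 + 14 + 21 + 42 + 43 + 86 + 129 + 258 + 301 + 602 + 903 = 2418
Since 2418 > 1806, 1806 is abundant.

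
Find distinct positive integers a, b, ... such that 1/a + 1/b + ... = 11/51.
1/5 + 1/64 + 1/16320

Greedy algorithm:
11/51: ceiling(51/11) = 5, use 1/5
4/255: ceiling(255/4) = 64, use 1/64
1/16320: ceiling(16320/1) = 16320, use 1/16320
Result: 11/51 = 1/5 + 1/64 + 1/16320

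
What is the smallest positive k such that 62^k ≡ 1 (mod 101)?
20

101 is prime, so ord(62) divides φ(101) = 100.
Divisors of 100: 1, 2, 4, 5, 10, 20, 25, 50, 100.
Repeated squaring: 62^1 ≡ 62, 62^2 ≡ 6, 62^4 ≡ 36, 62^8 ≡ 84, 62^16 ≡ 87, 62^32 ≡ 95, 62^64 ≡ 36 (mod 101).
Test 62^d mod 101 for each divisor d in increasing order:
62^1 ≡ 62
62^2 ≡ 6
62^4 ≡ 36
62^5 = 62^4·62^1 ≡ 10
62^10 = 62^8·62^2 ≡ 100
62^20 = 62^16·62^4 ≡ 1  ← first divisor giving 1
The order is 20.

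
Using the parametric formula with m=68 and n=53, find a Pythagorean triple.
(1815, 7208, 7433)

Euclid's formula: a = m² - n², b = 2mn, c = m² + n²
m = 68, n = 53
a = 68² - 53² = 4624 - 2809 = 1815
b = 2 × 68 × 53 = 7208
c = 68² + 53² = 4624 + 2809 = 7433
Verification: 1815² + 7208² = 3294225 + 51955264 = 55249489 = 7433² ✓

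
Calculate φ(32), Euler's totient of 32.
16

32 = 2^5
φ(n) = n × ∏(1 - 1/p) for each prime p dividing n
φ(32) = 32 × (1 - 1/2) = 16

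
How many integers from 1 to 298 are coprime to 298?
148

298 = 2 × 149
φ(n) = n × ∏(1 - 1/p) for each prime p dividing n
φ(298) = 298 × (1 - 1/2) × (1 - 1/149) = 148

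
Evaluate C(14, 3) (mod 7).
0

Using Lucas' theorem:
Write n=14 and k=3 in base 7:
n in base 7: [2, 0]
k in base 7: [0, 3]
C(14,3) mod 7 = ∏ C(n_i, k_i) mod 7
Digit binomials (mod 7): C(2,0) = 1; C(0,3) = 0 (k_i > n_i)
Product: 1 × 0 = 0 ≡ 0 (mod 7)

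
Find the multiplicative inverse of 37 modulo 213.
190

gcd(37, 213) = 1, so the inverse exists.
Extended Euclidean algorithm on (213, 37):
213 = 5 × 37 + 28  ⟹  28 = (1)·213 + (-5)·37
37 = 1 × 28 + 9  ⟹  9 = (-1)·213 + (6)·37
28 = 3 × 9 + 1  ⟹  1 = (4)·213 + (-23)·37
So (-23)·37 ≡ 1 (mod 213), i.e. 37^(-1) ≡ -23 ≡ 190 (mod 213).
Check: 37 × 190 = 7030 ≡ 1 (mod 213)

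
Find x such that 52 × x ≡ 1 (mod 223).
193

gcd(52, 223) = 1, so the inverse exists.
Extended Euclidean algorithm on (223, 52):
223 = 4 × 52 + 15  ⟹  15 = (1)·223 + (-4)·52
52 = 3 × 15 + 7  ⟹  7 = (-3)·223 + (13)·52
15 = 2 × 7 + 1  ⟹  1 = (7)·223 + (-30)·52
So (-30)·52 ≡ 1 (mod 223), i.e. 52^(-1) ≡ -30 ≡ 193 (mod 223).
Check: 52 × 193 = 10036 ≡ 1 (mod 223)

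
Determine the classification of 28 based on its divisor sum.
perfect

Proper divisors of 28: sum = 1 + 2 + 4 + 7 + 14 = 28
Since 28 = 28, 28 is perfect.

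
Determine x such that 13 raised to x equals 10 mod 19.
7

Baby-step giant-step with step n = ⌈√19⌉ = 5.
Baby steps 13^j mod 19 (j:value) for j=0..4: 0:1, 1:13, 2:17, 3:12, 4:4.
Giant-step multiplier: 13^(-5) ≡ 13^(18-5) = 13^13 ≡ 15 (mod 19).
Giant steps γ_i = 10·15^i mod 19: γ_0=10, γ_1=17 (in table at j=2).
x = i·n + j = 1·5 + 2 = 7.
Check: 13^7 ≡ 10 (mod 19).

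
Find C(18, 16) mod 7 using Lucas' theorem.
6

Using Lucas' theorem:
Write n=18 and k=16 in base 7:
n in base 7: [2, 4]
k in base 7: [2, 2]
C(18,16) mod 7 = ∏ C(n_i, k_i) mod 7
Digit binomials (mod 7): C(2,2) = 1; C(4,2) = 6
Product: 1 × 6 = 6 ≡ 6 (mod 7)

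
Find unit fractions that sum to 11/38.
1/4 + 1/26 + 1/988

Greedy algorithm:
11/38: ceiling(38/11) = 4, use 1/4
3/76: ceiling(76/3) = 26, use 1/26
1/988: ceiling(988/1) = 988, use 1/988
Result: 11/38 = 1/4 + 1/26 + 1/988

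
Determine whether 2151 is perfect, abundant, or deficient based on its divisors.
deficient

Proper divisors of 2151: sum = 1 + 3 + 9 + 239 + 717 = 969
Since 969 < 2151, 2151 is deficient.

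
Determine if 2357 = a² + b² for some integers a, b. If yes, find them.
26² + 41² (a=26, b=41)

Factorization: 2357 = 2357
By Fermat: n is sum of two squares iff every prime p ≡ 3 (mod 4) appears to even power.
All primes ≡ 3 (mod 4) appear to even power.
Search a = 0, 1, 2, … for 2357 - a² a perfect square: first hit at a = 26: 2357 - 676 = 1681 = 41².
2357 = 26² + 41² = 676 + 1681 ✓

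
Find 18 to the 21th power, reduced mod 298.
232

Repeated squaring. Binary of 21 = 10101.
18^1 ≡ 18 (mod 298); 18^2 ≡ 26 (mod 298); 18^4 ≡ 80 (mod 298); 18^8 ≡ 142 (mod 298); 18^16 ≡ 198 (mod 298)
18^21 = 18^1 × 18^4 × 18^16 ≡ 232 (mod 298)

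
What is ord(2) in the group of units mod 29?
28

29 is prime, so ord(2) divides φ(29) = 28.
Divisors of 28: 1, 2, 4, 7, 14, 28.
Repeated squaring: 2^1 ≡ 2, 2^2 ≡ 4, 2^4 ≡ 16, 2^8 ≡ 24, 2^16 ≡ 25 (mod 29).
Test 2^d mod 29 for each divisor d in increasing order:
2^1 ≡ 2
2^2 ≡ 4
2^4 ≡ 16
2^7 = 2^4·2^2·2^1 ≡ 12
2^14 = 2^8·2^4·2^2 ≡ 28
2^28 = 2^16·2^8·2^4 ≡ 1  ← first divisor giving 1
The order is 28.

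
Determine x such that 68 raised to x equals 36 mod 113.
82

Baby-step giant-step with step n = ⌈√113⌉ = 11.
Baby steps 68^j mod 113 (j:value) for j=0..10: 0:1, 1:68, 2:104, 3:66, 4:81, 5:84, 6:62, 7:35, 8:7, 9:24, 10:50.
Giant-step multiplier: 68^(-11) ≡ 68^(112-11) = 68^101 ≡ 34 (mod 113).
Giant steps γ_i = 36·34^i mod 113: γ_0=36, γ_1=94, γ_2=32, γ_3=71, γ_4=41, γ_5=38, γ_6=49, γ_7=84 (in table at j=5).
x = i·n + j = 7·11 + 5 = 82.
Check: 68^82 ≡ 36 (mod 113).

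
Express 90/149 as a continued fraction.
[0; 1, 1, 1, 1, 9, 3]

Euclidean algorithm steps:
90 = 0 × 149 + 90
149 = 1 × 90 + 59
90 = 1 × 59 + 31
59 = 1 × 31 + 28
31 = 1 × 28 + 3
28 = 9 × 3 + 1
3 = 3 × 1 + 0
Continued fraction: [0; 1, 1, 1, 1, 9, 3]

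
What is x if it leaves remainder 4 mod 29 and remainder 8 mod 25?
33

Using Chinese Remainder Theorem:
M = 29 × 25 = 725
M1 = 25, M2 = 29
y1 = 25^(-1) mod 29 = 7
y2 = 29^(-1) mod 25 = 19
x = (4×25×7 + 8×29×19) mod 725 = 33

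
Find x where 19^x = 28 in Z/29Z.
14

Baby-step giant-step with step n = ⌈√29⌉ = 6.
Baby steps 19^j mod 29 (j:value) for j=0..5: 0:1, 1:19, 2:13, 3:15, 4:24, 5:21.
Giant-step multiplier: 19^(-6) ≡ 19^(28-6) = 19^22 ≡ 4 (mod 29).
Giant steps γ_i = 28·4^i mod 29: γ_0=28, γ_1=25, γ_2=13 (in table at j=2).
x = i·n + j = 2·6 + 2 = 14.
Check: 19^14 ≡ 28 (mod 29).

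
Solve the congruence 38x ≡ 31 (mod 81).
x ≡ 20 (mod 81)

gcd(38, 81) = 1, which divides 31, so solutions exist.
Find 38^(-1) mod 81 by the extended Euclidean algorithm:
81 = 2 × 38 + 5  ⟹  5 = (1)·81 + (-2)·38
38 = 7 × 5 + 3  ⟹  3 = (-7)·81 + (15)·38
5 = 1 × 3 + 2  ⟹  2 = (8)·81 + (-17)·38
3 = 1 × 2 + 1  ⟹  1 = (-15)·81 + (32)·38
So (32)·38 ≡ 1 (mod 81), i.e. 38^(-1) ≡ 32 (mod 81).
x ≡ 32 × 31 = 992 ≡ 20 (mod 81).
Check: 38 × 20 = 760 ≡ 31 (mod 81).
Unique solution: x ≡ 20 (mod 81)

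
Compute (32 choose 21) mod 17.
5

Using Lucas' theorem:
Write n=32 and k=21 in base 17:
n in base 17: [1, 15]
k in base 17: [1, 4]
C(32,21) mod 17 = ∏ C(n_i, k_i) mod 17
Digit binomials (mod 17): C(1,1) = 1; C(15,4) = 1365 ≡ 5
Product: 1 × 5 = 5 ≡ 5 (mod 17)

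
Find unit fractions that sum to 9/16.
1/2 + 1/16

Greedy algorithm:
9/16: ceiling(16/9) = 2, use 1/2
1/16: ceiling(16/1) = 16, use 1/16
Result: 9/16 = 1/2 + 1/16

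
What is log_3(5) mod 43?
25

Baby-step giant-step with step n = ⌈√43⌉ = 7.
Baby steps 3^j mod 43 (j:value) for j=0..6: 0:1, 1:3, 2:9, 3:27, 4:38, 5:28, 6:41.
Giant-step multiplier: 3^(-7) ≡ 3^(42-7) = 3^35 ≡ 7 (mod 43).
Giant steps γ_i = 5·7^i mod 43: γ_0=5, γ_1=35, γ_2=30, γ_3=38 (in table at j=4).
x = i·n + j = 3·7 + 4 = 25.
Check: 3^25 ≡ 5 (mod 43).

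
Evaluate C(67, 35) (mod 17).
14

Using Lucas' theorem:
Write n=67 and k=35 in base 17:
n in base 17: [3, 16]
k in base 17: [2, 1]
C(67,35) mod 17 = ∏ C(n_i, k_i) mod 17
Digit binomials (mod 17): C(3,2) = 3; C(16,1) = 16
Product: 3 × 16 = 48 ≡ 14 (mod 17)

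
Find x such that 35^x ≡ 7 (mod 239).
125

Baby-step giant-step with step n = ⌈√239⌉ = 16.
Baby steps 35^j mod 239 (j:value) for j=0..15: 0:1, 1:35, 2:30, 3:94, 4:183, 5:191, 6:232, 7:233, 8:29, 9:59, 10:153, 11:97, 12:49, 13:42, 14:36, 15:65.
Giant-step multiplier: 35^(-16) ≡ 35^(238-16) = 35^222 ≡ 133 (mod 239).
Giant steps γ_i = 7·133^i mod 239: γ_0=7, γ_1=214, γ_2=21, γ_3=164, γ_4=63, γ_5=14, γ_6=189, γ_7=42 (in table at j=13).
x = i·n + j = 7·16 + 13 = 125.
Check: 35^125 ≡ 7 (mod 239).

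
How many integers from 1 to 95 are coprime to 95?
72

95 = 5 × 19
φ(n) = n × ∏(1 - 1/p) for each prime p dividing n
φ(95) = 95 × (1 - 1/5) × (1 - 1/19) = 72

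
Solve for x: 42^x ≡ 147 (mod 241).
88

Baby-step giant-step with step n = ⌈√241⌉ = 16.
Baby steps 42^j mod 241 (j:value) for j=0..15: 0:1, 1:42, 2:77, 3:101, 4:145, 5:65, 6:79, 7:185, 8:58, 9:26, 10:128, 11:74, 12:216, 13:155, 14:3, 15:126.
Giant-step multiplier: 42^(-16) ≡ 42^(240-16) = 42^224 ≡ 24 (mod 241).
Giant steps γ_i = 147·24^i mod 241: γ_0=147, γ_1=154, γ_2=81, γ_3=16, γ_4=143, γ_5=58 (in table at j=8).
x = i·n + j = 5·16 + 8 = 88.
Check: 42^88 ≡ 147 (mod 241).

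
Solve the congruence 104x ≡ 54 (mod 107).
x ≡ 89 (mod 107)

gcd(104, 107) = 1, which divides 54, so solutions exist.
Find 104^(-1) mod 107 by the extended Euclidean algorithm:
107 = 1 × 104 + 3  ⟹  3 = (1)·107 + (-1)·104
104 = 34 × 3 + 2  ⟹  2 = (-34)·107 + (35)·104
3 = 1 × 2 + 1  ⟹  1 = (35)·107 + (-36)·104
So (-36)·104 ≡ 1 (mod 107), i.e. 104^(-1) ≡ -36 ≡ 71 (mod 107).
x ≡ 71 × 54 = 3834 ≡ 89 (mod 107).
Check: 104 × 89 = 9256 ≡ 54 (mod 107).
Unique solution: x ≡ 89 (mod 107)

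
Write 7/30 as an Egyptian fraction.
1/5 + 1/30

Greedy algorithm:
7/30: ceiling(30/7) = 5, use 1/5
1/30: ceiling(30/1) = 30, use 1/30
Result: 7/30 = 1/5 + 1/30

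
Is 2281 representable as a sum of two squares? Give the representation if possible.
16² + 45² (a=16, b=45)

Factorization: 2281 = 2281
By Fermat: n is sum of two squares iff every prime p ≡ 3 (mod 4) appears to even power.
All primes ≡ 3 (mod 4) appear to even power.
Search a = 0, 1, 2, … for 2281 - a² a perfect square: first hit at a = 16: 2281 - 256 = 2025 = 45².
2281 = 16² + 45² = 256 + 2025 ✓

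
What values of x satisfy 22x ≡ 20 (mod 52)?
x ≡ 8 (mod 26)

gcd(22, 52) = 2, which divides 20, so solutions exist.
Divide through by 2: 11x ≡ 10 (mod 26).
Find 11^(-1) mod 26 by the extended Euclidean algorithm:
26 = 2 × 11 + 4  ⟹  4 = (1)·26 + (-2)·11
11 = 2 × 4 + 3  ⟹  3 = (-2)·26 + (5)·11
4 = 1 × 3 + 1  ⟹  1 = (3)·26 + (-7)·11
So (-7)·11 ≡ 1 (mod 26), i.e. 11^(-1) ≡ -7 ≡ 19 (mod 26).
x ≡ 19 × 10 = 190 ≡ 8 (mod 26).
Check: 22 × 8 = 176 ≡ 20 (mod 52).
x ≡ 8 (mod 26), giving 2 solutions mod 52.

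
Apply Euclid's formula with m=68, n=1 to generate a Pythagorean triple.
(4623, 136, 4625)

Euclid's formula: a = m² - n², b = 2mn, c = m² + n²
m = 68, n = 1
a = 68² - 1² = 4624 - 1 = 4623
b = 2 × 68 × 1 = 136
c = 68² + 1² = 4624 + 1 = 4625
Verification: 4623² + 136² = 21372129 + 18496 = 21390625 = 4625² ✓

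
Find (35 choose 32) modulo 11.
0

Using Lucas' theorem:
Write n=35 and k=32 in base 11:
n in base 11: [3, 2]
k in base 11: [2, 10]
C(35,32) mod 11 = ∏ C(n_i, k_i) mod 11
Digit binomials (mod 11): C(3,2) = 3; C(2,10) = 0 (k_i > n_i)
Product: 3 × 0 = 0 ≡ 0 (mod 11)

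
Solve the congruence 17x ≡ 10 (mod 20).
x ≡ 10 (mod 20)

gcd(17, 20) = 1, which divides 10, so solutions exist.
Find 17^(-1) mod 20 by the extended Euclidean algorithm:
20 = 1 × 17 + 3  ⟹  3 = (1)·20 + (-1)·17
17 = 5 × 3 + 2  ⟹  2 = (-5)·20 + (6)·17
3 = 1 × 2 + 1  ⟹  1 = (6)·20 + (-7)·17
So (-7)·17 ≡ 1 (mod 20), i.e. 17^(-1) ≡ -7 ≡ 13 (mod 20).
x ≡ 13 × 10 = 130 ≡ 10 (mod 20).
Check: 17 × 10 = 170 ≡ 10 (mod 20).
Unique solution: x ≡ 10 (mod 20)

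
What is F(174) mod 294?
188

Matrix identity: Q^n = [[F_(n+1), F_n], [F_n, F_(n-1)]] with Q = [[1,1],[1,0]].
n = 174 = 10101110₂. Square-and-multiply, entries mod 294:
Q^1 = [[1,1],[1,0]]
Q^2 = (Q^1)² = [[2,1],[1,1]]
Q^5 = (Q^2)²·Q = [[8,5],[5,3]]
Q^10 = (Q^5)² = [[89,55],[55,34]]
Q^21 = (Q^10)²·Q = [[71,68],[68,3]]
Q^43 = (Q^21)²·Q = [[291,257],[257,34]]
Q^87 = (Q^43)²·Q = [[231,202],[202,29]]
Q^174 = (Q^87)² = [[85,188],[188,191]]
F_174 mod 294 = Q^174[0][1] = 188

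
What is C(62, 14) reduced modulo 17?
0

Using Lucas' theorem:
Write n=62 and k=14 in base 17:
n in base 17: [3, 11]
k in base 17: [0, 14]
C(62,14) mod 17 = ∏ C(n_i, k_i) mod 17
Digit binomials (mod 17): C(3,0) = 1; C(11,14) = 0 (k_i > n_i)
Product: 1 × 0 = 0 ≡ 0 (mod 17)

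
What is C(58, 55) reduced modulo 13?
7

Using Lucas' theorem:
Write n=58 and k=55 in base 13:
n in base 13: [4, 6]
k in base 13: [4, 3]
C(58,55) mod 13 = ∏ C(n_i, k_i) mod 13
Digit binomials (mod 13): C(4,4) = 1; C(6,3) = 20 ≡ 7
Product: 1 × 7 = 7 ≡ 7 (mod 13)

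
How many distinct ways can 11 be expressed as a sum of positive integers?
56

p(n) counts ways to write n as a sum of positive integers (order ignored).
Euler's pentagonal recurrence: p(k) = p(k-1) + p(k-2) - p(k-5) - p(k-7) + p(k-12) + p(k-15) - ... (offsets j(3j∓1)/2, signs ++--, p(0)=1, p(<0)=0).
DP table for k = 0..10: p(0)=1, p(1)=1, p(2)=2, p(3)=3, p(4)=5, p(5)=7, p(6)=11, p(7)=15, p(8)=22, p(9)=30, p(10)=42.
Final step: p(11) = p(10) + p(9) - p(6) - p(4)
= 42 + 30 - 11 - 5
= 56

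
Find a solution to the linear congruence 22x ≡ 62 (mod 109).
x ≡ 92 (mod 109)

gcd(22, 109) = 1, which divides 62, so solutions exist.
Find 22^(-1) mod 109 by the extended Euclidean algorithm:
109 = 4 × 22 + 21  ⟹  21 = (1)·109 + (-4)·22
22 = 1 × 21 + 1  ⟹  1 = (-1)·109 + (5)·22
So (5)·22 ≡ 1 (mod 109), i.e. 22^(-1) ≡ 5 (mod 109).
x ≡ 5 × 62 = 310 ≡ 92 (mod 109).
Check: 22 × 92 = 2024 ≡ 62 (mod 109).
Unique solution: x ≡ 92 (mod 109)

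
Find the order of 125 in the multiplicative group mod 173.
172

173 is prime, so ord(125) divides φ(173) = 172.
Divisors of 172: 1, 2, 4, 43, 86, 172.
Repeated squaring: 125^1 ≡ 125, 125^2 ≡ 55, 125^4 ≡ 84, 125^8 ≡ 136, 125^16 ≡ 158, 125^32 ≡ 52, 125^64 ≡ 109, 125^128 ≡ 117 (mod 173).
Test 125^d mod 173 for each divisor d in increasing order:
125^1 ≡ 125
125^2 ≡ 55
125^4 ≡ 84
125^43 = 125^32·125^8·125^2·125^1 ≡ 80
125^86 = 125^64·125^16·125^4·125^2 ≡ 172
125^172 = 125^128·125^32·125^8·125^4 ≡ 1  ← first divisor giving 1
The order is 172.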